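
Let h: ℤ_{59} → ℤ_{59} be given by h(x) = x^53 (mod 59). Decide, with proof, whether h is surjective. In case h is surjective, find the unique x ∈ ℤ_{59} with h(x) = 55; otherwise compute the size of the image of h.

Since 59 is prime, the nonzero elements of ℤ_{59} form a cyclic group of order 58.
As gcd(53, 58) = 1, raising to the 53rd power is a bijection on this group: if a^53 ≡ b^53 then (ab^{−1})^53 = 1, and the only element of order dividing gcd(53, 58) = 1 is 1, so a = b.
With h(0) = 0 this makes h injective on all of ℤ_{59}, hence bijective (finite equal-size domain and codomain). In particular h is surjective.
Since h is surjective, we find the preimage of 55. The inverse of x ↦ x^53 on (ℤ_{59})^× is x ↦ x^23, because 53·23 = 1219 = 21·58 + 1 ≡ 1 (mod 58) and x^{58} = 1 for x ≠ 0 (Fermat). So h⁻¹(55) = 55^23 mod 59.
Repeated squaring mod 59: 55^1 ≡ 55, 55^2 ≡ 55² = 3025 ≡ 16, 55^4 ≡ 16² = 256 ≡ 20, 55^8 ≡ 20² = 400 ≡ 46, 55^16 ≡ 46² = 2116 ≡ 51. Since 23 = 16 + 4 + 2 + 1, 55^23 ≡ 51·20·16·55: 51·20 = 1020 ≡ 17, then 17·16 = 272 ≡ 36, then 36·55 = 1980 ≡ 33. So 55^23 ≡ 33 (mod 59).
Hence h⁻¹(55) = 33.

33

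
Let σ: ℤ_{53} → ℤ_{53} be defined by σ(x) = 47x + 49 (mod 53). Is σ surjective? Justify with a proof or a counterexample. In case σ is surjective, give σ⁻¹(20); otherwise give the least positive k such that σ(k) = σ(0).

49

Since gcd(47, 53) = 1, 47 is invertible modulo 53. Euclid's algorithm: 53 = 1·47 + 6, 47 = 7·6 + 5, 6 = 1·5 + 1; back-substituting gives 1 = 44·47 − 39·53, so 47⁻¹ ≡ 44 (mod 53).
For any y ∈ ℤ_{53}, x = 44(y − 49) mod 53 satisfies σ(x) = 47·44(y − 49) + 49 ≡ y (since 47·44 ≡ 1 mod 53). So every y has a preimage.
Hence σ is surjective.
Since σ is surjective, we compute σ⁻¹(20): solve 47x + 49 ≡ 20 (mod 53), i.e. 47x ≡ 24 (mod 53).
Multiplying by 47⁻¹ = 44 gives x ≡ 44·24 = 1056 = 19·53 + 49 ≡ 49 (mod 53).
Check: σ(49) = 47·49 + 49 = 2352 = 44·53 + 20 ≡ 20 (mod 53).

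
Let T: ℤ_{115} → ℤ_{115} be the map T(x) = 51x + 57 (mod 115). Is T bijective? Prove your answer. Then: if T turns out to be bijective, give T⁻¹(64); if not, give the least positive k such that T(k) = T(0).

52

By definition, T is injective if T(u) = T(v) implies u = v.
If T(u) = T(v), then 51u ≡ 51v (mod 115). Because gcd(51, 115) = 1, we may cancel 51 to get u ≡ v (mod 115).
We now compute 51⁻¹ mod 115 explicitly. Euclid's algorithm: 115 = 2·51 + 13, 51 = 3·13 + 12, 13 = 1·12 + 1; back-substituting gives 1 = 106·51 − 47·115, so 51⁻¹ ≡ 106 (mod 115).
For any y ∈ ℤ_{115}, x = 106(y − 57) mod 115 satisfies T(x) = 51·106(y − 57) + 57 ≡ y (since 51·106 ≡ 1 mod 115). So every y has a preimage.
Thus T is bijective.
Since T is bijective, we compute T⁻¹(64): solve 51x + 57 ≡ 64 (mod 115), i.e. 51x ≡ 7 (mod 115).
Multiplying by 51⁻¹ = 106 gives x ≡ 106·7 = 742 = 6·115 + 52 ≡ 52 (mod 115).
Check: T(52) = 51·52 + 57 = 2709 = 23·115 + 64 ≡ 64 (mod 115).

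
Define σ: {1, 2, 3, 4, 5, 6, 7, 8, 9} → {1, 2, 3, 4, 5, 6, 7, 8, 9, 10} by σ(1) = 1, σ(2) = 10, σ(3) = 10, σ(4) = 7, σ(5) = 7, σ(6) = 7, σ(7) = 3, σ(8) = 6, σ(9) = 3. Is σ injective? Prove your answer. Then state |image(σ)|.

5

σ(2) = 10 = σ(3) with 2 ≠ 3, so σ is not injective.
The image of σ is {1, 3, 6, 7, 10}, which has 5 elements.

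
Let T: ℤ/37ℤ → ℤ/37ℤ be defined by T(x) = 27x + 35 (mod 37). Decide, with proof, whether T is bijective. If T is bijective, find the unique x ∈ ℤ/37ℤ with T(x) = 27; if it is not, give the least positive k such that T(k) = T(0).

23

Suppose T(a) = T(b) in ℤ/37ℤ. Then 27a + 35 ≡ 27b + 35 (mod 37), so 27(a − b) ≡ 0 (mod 37).
Since gcd(27, 37) = 1, 27 is invertible modulo 37, thus a − b ≡ 0 (mod 37), i.e. a = b.
We now compute 27⁻¹ mod 37 explicitly. Euclid's algorithm: 37 = 1·27 + 10, 27 = 2·10 + 7, 10 = 1·7 + 3, 7 = 2·3 + 1; back-substituting gives 1 = 11·27 − 8·37, so 27⁻¹ ≡ 11 (mod 37).
Then y ↦ 11(y − 35) is a two-sided inverse to T, so every y ∈ ℤ/37ℤ has a preimage.
Thus T is bijective.
Since T is bijective, we compute T⁻¹(27): solve 27x + 35 ≡ 27 (mod 37), i.e. 27x ≡ 29 (mod 37).
Multiplying by 27⁻¹ = 11 gives x ≡ 11·29 = 319 = 8·37 + 23 ≡ 23 (mod 37).
Check: T(23) = 27·23 + 35 = 656 = 17·37 + 27 ≡ 27 (mod 37).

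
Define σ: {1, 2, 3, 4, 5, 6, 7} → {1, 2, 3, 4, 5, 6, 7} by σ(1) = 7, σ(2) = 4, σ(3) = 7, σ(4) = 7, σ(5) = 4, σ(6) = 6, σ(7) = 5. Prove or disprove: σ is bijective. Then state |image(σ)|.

σ(1) = 7 = σ(3) with 1 ≠ 3, so σ is not injective, hence not bijective.
The image of σ is {4, 5, 6, 7}, which has 4 elements.

4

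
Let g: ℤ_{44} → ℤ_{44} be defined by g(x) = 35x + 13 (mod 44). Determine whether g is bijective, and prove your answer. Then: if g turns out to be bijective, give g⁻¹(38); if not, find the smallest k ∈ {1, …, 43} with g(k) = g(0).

7

Recall: injectivity means: for all a, b in the domain, g(a) = g(b) implies a = b.
If g(a) = g(b), then 35a ≡ 35b (mod 44). Because gcd(35, 44) = 1, we may cancel 35 to get a ≡ b (mod 44).
We now compute 35⁻¹ mod 44 explicitly. Euclid's algorithm: 44 = 1·35 + 9, 35 = 3·9 + 8, 9 = 1·8 + 1; back-substituting gives 1 = 39·35 − 31·44, so 35⁻¹ ≡ 39 (mod 44).
Then y ↦ 39(y − 13) is a two-sided inverse to g, so every y ∈ ℤ_{44} has a preimage.
Thus g is bijective.
Since g is bijective, we find g⁻¹(38): we need 35x ≡ 38 − 13 ≡ 25 (mod 44). Using 35⁻¹ = 39: x ≡ 39·25 = 975 = 22·44 + 7, so x = 7.
Check: g(7) = 35·7 + 13 = 258 = 5·44 + 38 ≡ 38 (mod 44).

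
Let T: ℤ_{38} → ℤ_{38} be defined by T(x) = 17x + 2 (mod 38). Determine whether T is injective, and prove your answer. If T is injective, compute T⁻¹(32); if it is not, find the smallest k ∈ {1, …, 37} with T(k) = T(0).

Suppose T(u) = T(v) in ℤ_{38}. Then 17u + 2 ≡ 17v + 2 (mod 38), thus 17(u − v) ≡ 0 (mod 38).
Since gcd(17, 38) = 1, 17 is invertible modulo 38, thus u − v ≡ 0 (mod 38), i.e. u = v.
Therefore T is injective.
We now compute 17⁻¹ mod 38 explicitly. Euclid's algorithm: 38 = 2·17 + 4, 17 = 4·4 + 1; back-substituting gives 1 = 9·17 − 4·38, so 17⁻¹ ≡ 9 (mod 38).
Since T is injective, we compute T⁻¹(32): solve 17x + 2 ≡ 32 (mod 38), i.e. 17x ≡ 30 (mod 38).
Multiplying by 17⁻¹ = 9 gives x ≡ 9·30 = 270 = 7·38 + 4 ≡ 4 (mod 38).
Check: T(4) = 17·4 + 2 = 70 = 1·38 + 32 ≡ 32 (mod 38).

4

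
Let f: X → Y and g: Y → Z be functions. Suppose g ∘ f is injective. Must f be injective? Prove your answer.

injective

Suppose f(u) = f(v). Applying g: (g ∘ f)(u) = (g ∘ f)(v). Since g ∘ f is injective, u = v. Hence f is injective.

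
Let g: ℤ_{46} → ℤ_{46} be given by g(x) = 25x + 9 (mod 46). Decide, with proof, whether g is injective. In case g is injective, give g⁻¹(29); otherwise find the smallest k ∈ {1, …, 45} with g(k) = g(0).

By definition, g is injective if g(u) = g(v) implies u = v.
If g(u) = g(v), then 25u ≡ 25v (mod 46). Because gcd(25, 46) = 1, we may cancel 25 to get u ≡ v (mod 46).
So g is injective.
We now compute 25⁻¹ mod 46 explicitly. Euclid's algorithm: 46 = 1·25 + 21, 25 = 1·21 + 4, 21 = 5·4 + 1; back-substituting gives 1 = 35·25 − 19·46, so 25⁻¹ ≡ 35 (mod 46).
Since g is injective, we compute g⁻¹(29): solve 25x + 9 ≡ 29 (mod 46), i.e. 25x ≡ 20 (mod 46).
Multiplying by 25⁻¹ = 35 gives x ≡ 35·20 = 700 = 15·46 + 10 ≡ 10 (mod 46).
Check: g(10) = 25·10 + 9 = 259 = 5·46 + 29 ≡ 29 (mod 46).

10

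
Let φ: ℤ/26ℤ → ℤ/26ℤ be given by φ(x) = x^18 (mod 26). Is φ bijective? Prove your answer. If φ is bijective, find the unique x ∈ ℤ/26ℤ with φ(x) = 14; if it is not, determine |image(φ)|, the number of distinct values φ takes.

φ(1) = 1^18 = 1.
φ(3): Repeated squaring mod 26: 3^1 ≡ 3, 3^2 ≡ 3² = 9, 3^4 ≡ 9² = 81 ≡ 3, 3^8 ≡ 3² = 9, 3^16 ≡ 9² = 81 ≡ 3. Since 18 = 16 + 2, 3^18 ≡ 3·9: 3·9 = 27 ≡ 1. So 3^18 ≡ 1 (mod 26).
So φ(1) = φ(3) = 1 while 1 ≠ 3, so φ is not injective, hence not bijective.
Since φ is not bijective, we determine |image(φ)|. Computing x^18 mod 26 for each x (by repeated squaring, reducing mod 26 at every step), the values φ(0), φ(1), …, φ(25) are: 0, 1, 12, 1, 14, 25, 12, 25, 12, 1, 14, 25, 14, 13, 14, 25, 14, 1, 12, 25, 12, 25, 14, 1, 12, 1.
The distinct values are {0, 1, 12, 13, 14, 25}; there are 6 of them.

6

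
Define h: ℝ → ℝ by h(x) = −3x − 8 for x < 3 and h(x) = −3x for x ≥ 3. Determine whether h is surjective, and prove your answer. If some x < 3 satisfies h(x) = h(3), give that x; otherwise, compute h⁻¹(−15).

1/3

Both pieces are strictly decreasing (slopes −3 and −3), so each is injective on its own interval.
The left piece maps (−∞, 3) onto (−17, ∞); the right piece maps [3, ∞) onto (−∞, −9].
The union (−17, ∞) ∪ (−∞, −9] covers ℝ, so h is surjective.
For the follow-up: the images overlap, so an x < 3 with h(x) = h(3) exists. h(3) = −9; solving −3x − 8 = −9 for x < 3 gives x = (−9 + 8)/(−3) = 1/3.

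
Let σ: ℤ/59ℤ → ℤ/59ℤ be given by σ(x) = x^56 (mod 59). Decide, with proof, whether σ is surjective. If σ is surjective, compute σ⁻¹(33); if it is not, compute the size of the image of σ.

σ(29): Repeated squaring mod 59: 29^1 ≡ 29, 29^2 ≡ 29² = 841 ≡ 15, 29^4 ≡ 15² = 225 ≡ 48, 29^8 ≡ 48² = 2304 ≡ 3, 29^16 ≡ 3² = 9, 29^32 ≡ 9² = 81 ≡ 22. Since 56 = 32 + 16 + 8, 29^56 ≡ 22·9·3: 22·9 = 198 ≡ 21, then 21·3 = 63 ≡ 4. So 29^56 ≡ 4 (mod 59).
σ(30): Repeated squaring mod 59: 30^1 ≡ 30, 30^2 ≡ 30² = 900 ≡ 15, 30^4 ≡ 15² = 225 ≡ 48, 30^8 ≡ 48² = 2304 ≡ 3, 30^16 ≡ 3² = 9, 30^32 ≡ 9² = 81 ≡ 22. Since 56 = 32 + 16 + 8, 30^56 ≡ 22·9·3: 22·9 = 198 ≡ 21, then 21·3 = 63 ≡ 4. So 30^56 ≡ 4 (mod 59).
So σ(29) = σ(30) = 4 while 29 ≠ 30, hence σ is not injective.
A non-injective map from the 59-element set ℤ/59ℤ to itself takes at most 58 distinct values, so it cannot be surjective. Hence σ is not surjective.
Since σ is not surjective, we determine |image(σ)|. Computing x^56 mod 59 for each x (by repeated squaring, reducing mod 59 at every step), the values σ(0), σ(1), …, σ(58) are: 0, 1, 15, 46, 48, 26, 41, 53, 12, 51, 36, 20, 25, 22, 28, 16, 3, 49, 57, 17, 9, 19, 5, 29, 21, 27, 35, 45, 7, 4, 4, 7, 45, 35, 27, 21, 29, 5, 19, 9, 17, 57, 49, 3, 16, 28, 22, 25, 20, 36, 51, 12, 53, 41, 26, 48, 46, 15, 1.
The distinct values are {0, 1, 3, 4, 5, 7, 9, 12, 15, 16, 17, 19, 20, 21, 22, 25, 26, 27, 28, 29, 35, 36, 41, 45, 46, 48, 49, 51, 53, 57}; there are 30 of them.

30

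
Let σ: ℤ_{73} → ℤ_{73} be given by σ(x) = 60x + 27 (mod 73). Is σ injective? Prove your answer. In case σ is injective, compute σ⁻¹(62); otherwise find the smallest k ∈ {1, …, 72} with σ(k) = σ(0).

If σ(u) = σ(v), then 60u ≡ 60v (mod 73). Because gcd(60, 73) = 1, we may cancel 60 to get u ≡ v (mod 73).
So σ is injective.
We now compute 60⁻¹ mod 73 explicitly. Euclid's algorithm: 73 = 1·60 + 13, 60 = 4·13 + 8, 13 = 1·8 + 5, 8 = 1·5 + 3, 5 = 1·3 + 2, 3 = 1·2 + 1; back-substituting gives 1 = 28·60 − 23·73, so 60⁻¹ ≡ 28 (mod 73).
Since σ is injective, we compute σ⁻¹(62): solve 60x + 27 ≡ 62 (mod 73), i.e. 60x ≡ 35 (mod 73).
Multiplying by 60⁻¹ = 28 gives x ≡ 28·35 = 980 = 13·73 + 31 ≡ 31 (mod 73).
Check: σ(31) = 60·31 + 27 = 1887 = 25·73 + 62 ≡ 62 (mod 73).

31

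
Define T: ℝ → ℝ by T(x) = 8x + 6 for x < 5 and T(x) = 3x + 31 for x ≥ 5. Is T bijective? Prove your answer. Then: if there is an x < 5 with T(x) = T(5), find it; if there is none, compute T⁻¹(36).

15/4

Both pieces are strictly increasing (slopes 8 and 3), so each is injective on its own interval.
The left piece maps (−∞, 5) onto (−∞, 46); the right piece maps [5, ∞) onto [46, ∞).
Since 46 = 46, the images partition ℝ: T is injective and surjective, hence bijective.
Because the two images are disjoint, no x < 5 has T(x) = T(5), so we compute T⁻¹(36): 36 lies in (−∞, 46), so solve 8x + 6 = 36: x = (36 − 6)/8 = 15/4.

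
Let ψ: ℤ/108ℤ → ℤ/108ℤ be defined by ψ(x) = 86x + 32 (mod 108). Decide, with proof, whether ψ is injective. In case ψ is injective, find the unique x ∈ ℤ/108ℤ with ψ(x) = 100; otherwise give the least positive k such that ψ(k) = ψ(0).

54

We have gcd(86, 108) = 2 > 1. Taking a = 0 and b = 54: ψ(0) = 32 and ψ(54) = 86·54 + 32 = 4676 ≡ 32 (mod 108).
So ψ(0) = ψ(54) while 0 ≠ 54, thus ψ is not injective.
Since ψ is not injective, we find the least positive k with ψ(k) = ψ(0): this means 86k ≡ 0 (mod 108), i.e. 108 ∣ 86k. Since gcd(86, 108) = 2, dividing through by 2 this holds exactly when 54 ∣ 43k, and as gcd(43, 54) = 1, exactly when 54 ∣ k.
The smallest positive such k is 54.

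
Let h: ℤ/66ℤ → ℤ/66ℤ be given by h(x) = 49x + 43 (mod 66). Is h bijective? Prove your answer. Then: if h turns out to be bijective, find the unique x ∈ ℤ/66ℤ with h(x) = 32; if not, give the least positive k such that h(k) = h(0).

Suppose h(u) = h(v) in ℤ/66ℤ. Then 49u + 43 ≡ 49v + 43 (mod 66), hence 49(u − v) ≡ 0 (mod 66).
Since gcd(49, 66) = 1, 49 is invertible modulo 66, thus u − v ≡ 0 (mod 66), i.e. u = v.
We now compute 49⁻¹ mod 66 explicitly. Euclid's algorithm: 66 = 1·49 + 17, 49 = 2·17 + 15, 17 = 1·15 + 2, 15 = 7·2 + 1; back-substituting gives 1 = 31·49 − 23·66, so 49⁻¹ ≡ 31 (mod 66).
For any y ∈ ℤ/66ℤ, x = 31(y − 43) mod 66 satisfies h(x) = 49·31(y − 43) + 43 ≡ y (since 49·31 ≡ 1 mod 66). So every y has a preimage.
Thus h is bijective.
Since h is bijective, we find h⁻¹(32): we need 49x ≡ 32 − 43 ≡ 55 (mod 66). Using 49⁻¹ = 31: x ≡ 31·55 = 1705 = 25·66 + 55, so x = 55.
Check: h(55) = 49·55 + 43 = 2738 = 41·66 + 32 ≡ 32 (mod 66).

55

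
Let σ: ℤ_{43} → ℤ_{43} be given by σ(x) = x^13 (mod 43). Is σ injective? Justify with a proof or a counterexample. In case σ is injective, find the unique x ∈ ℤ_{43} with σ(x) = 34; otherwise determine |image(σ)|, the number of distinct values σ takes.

28

Since 43 is prime, the nonzero elements of ℤ_{43} form a cyclic group of order 42.
As gcd(13, 42) = 1, raising to the 13th power is a bijection on this group: if a^13 ≡ b^13 then (ab^{−1})^13 = 1, and the only element of order dividing gcd(13, 42) = 1 is 1, so a = b.
With σ(0) = 0 this makes σ injective on all of ℤ_{43}, hence bijective (finite equal-size domain and codomain). In particular σ is injective.
Since σ is injective, we find the preimage of 34. The inverse of x ↦ x^13 on (ℤ_{43})^× is x ↦ x^13, because 13·13 = 169 = 4·42 + 1 ≡ 1 (mod 42) and x^{42} = 1 for x ≠ 0 (Fermat). So σ⁻¹(34) = 34^13 mod 43.
Repeated squaring mod 43: 34^1 ≡ 34, 34^2 ≡ 34² = 1156 ≡ 38, 34^4 ≡ 38² = 1444 ≡ 25, 34^8 ≡ 25² = 625 ≡ 23. Since 13 = 8 + 4 + 1, 34^13 ≡ 23·25·34: 23·25 = 575 ≡ 16, then 16·34 = 544 ≡ 28. So 34^13 ≡ 28 (mod 43).
Hence σ⁻¹(34) = 28.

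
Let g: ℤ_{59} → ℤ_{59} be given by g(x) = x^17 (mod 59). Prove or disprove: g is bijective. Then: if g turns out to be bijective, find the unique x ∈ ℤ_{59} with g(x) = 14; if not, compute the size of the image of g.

11

Since 59 is prime, the nonzero elements of ℤ_{59} form a cyclic group of order 58.
As gcd(17, 58) = 1, raising to the 17th power is a bijection on this group: if a^17 ≡ b^17 then (ab^{−1})^17 = 1, and the only element of order dividing gcd(17, 58) = 1 is 1, so a = b.
With g(0) = 0 this makes g injective on all of ℤ_{59}, hence bijective (finite equal-size domain and codomain). In particular g is bijective.
Since g is bijective, we find the preimage of 14. The inverse of x ↦ x^17 on (ℤ_{59})^× is x ↦ x^41, because 17·41 = 697 = 12·58 + 1 ≡ 1 (mod 58) and x^{58} = 1 for x ≠ 0 (Fermat). So g⁻¹(14) = 14^41 mod 59.
Repeated squaring mod 59: 14^1 ≡ 14, 14^2 ≡ 14² = 196 ≡ 19, 14^4 ≡ 19² = 361 ≡ 7, 14^8 ≡ 7² = 49, 14^16 ≡ 49² = 2401 ≡ 41, 14^32 ≡ 41² = 1681 ≡ 29. Since 41 = 32 + 8 + 1, 14^41 ≡ 29·49·14: 29·49 = 1421 ≡ 5, then 5·14 = 70 ≡ 11. So 14^41 ≡ 11 (mod 59).
Hence g⁻¹(14) = 11.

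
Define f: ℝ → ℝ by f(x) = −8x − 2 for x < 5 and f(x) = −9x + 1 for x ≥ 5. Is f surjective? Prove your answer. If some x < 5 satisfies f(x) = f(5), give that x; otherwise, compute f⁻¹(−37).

35/8

Both pieces are strictly decreasing (slopes −8 and −9), so each is injective on its own interval.
The left piece maps (−∞, 5) onto (−42, ∞); the right piece maps [5, ∞) onto (−∞, −44].
The union (−42, ∞) ∪ (−∞, −44] omits the interval between −42 and −44; in particular −42 has no preimage. So f is not surjective.
Because the two images are disjoint, no x < 5 has f(x) = f(5), so we compute f⁻¹(−37): −37 lies in (−42, ∞), so solve −8x − 2 = −37: x = (−37 + 2)/(−8) = 35/8.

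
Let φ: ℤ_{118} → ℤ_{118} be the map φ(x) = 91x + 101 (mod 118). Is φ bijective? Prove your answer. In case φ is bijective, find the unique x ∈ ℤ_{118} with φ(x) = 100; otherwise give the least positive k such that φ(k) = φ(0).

Suppose φ(u) = φ(v) in ℤ_{118}. Then 91u + 101 ≡ 91v + 101 (mod 118), therefore 91(u − v) ≡ 0 (mod 118).
Since gcd(91, 118) = 1, 91 is invertible modulo 118, hence u − v ≡ 0 (mod 118), i.e. u = v.
We now compute 91⁻¹ mod 118 explicitly. Euclid's algorithm: 118 = 1·91 + 27, 91 = 3·27 + 10, 27 = 2·10 + 7, 10 = 1·7 + 3, 7 = 2·3 + 1; back-substituting gives 1 = 83·91 − 64·118, so 91⁻¹ ≡ 83 (mod 118).
For any y ∈ ℤ_{118}, x = 83(y − 101) mod 118 satisfies φ(x) = 91·83(y − 101) + 101 ≡ y (since 91·83 ≡ 1 mod 118). So every y has a preimage.
Thus φ is bijective.
Since φ is bijective, we compute φ⁻¹(100): solve 91x + 101 ≡ 100 (mod 118), i.e. 91x ≡ 117 (mod 118).
Multiplying by 91⁻¹ = 83 gives x ≡ 83·117 = 9711 = 82·118 + 35 ≡ 35 (mod 118).
Check: φ(35) = 91·35 + 101 = 3286 = 27·118 + 100 ≡ 100 (mod 118).

35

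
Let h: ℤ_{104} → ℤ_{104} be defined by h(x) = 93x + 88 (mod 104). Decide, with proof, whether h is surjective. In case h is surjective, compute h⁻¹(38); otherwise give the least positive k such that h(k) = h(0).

Since gcd(93, 104) = 1, 93 is invertible modulo 104. Euclid's algorithm: 104 = 1·93 + 11, 93 = 8·11 + 5, 11 = 2·5 + 1; back-substituting gives 1 = 85·93 − 76·104, so 93⁻¹ ≡ 85 (mod 104).
Then y ↦ 85(y − 88) is a two-sided inverse to h, so every y ∈ ℤ_{104} has a preimage.
Therefore h is surjective.
Since h is surjective, we compute h⁻¹(38): solve 93x + 88 ≡ 38 (mod 104), i.e. 93x ≡ 54 (mod 104).
Multiplying by 93⁻¹ = 85 gives x ≡ 85·54 = 4590 = 44·104 + 14 ≡ 14 (mod 104).
Check: h(14) = 93·14 + 88 = 1390 = 13·104 + 38 ≡ 38 (mod 104).

14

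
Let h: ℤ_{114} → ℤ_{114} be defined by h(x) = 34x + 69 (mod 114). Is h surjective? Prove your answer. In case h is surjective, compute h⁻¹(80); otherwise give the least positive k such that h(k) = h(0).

57

By definition, surjectivity means every element of the codomain has a preimage under h.
Since gcd(34, 114) = 2, we have 34x ≡ 0 (mod 2) for all x, so h(x) ≡ 1 (mod 2).
But 0 ≢ 1 (mod 2), so 0 ∈ ℤ_{114} has no preimage. Thus h is not surjective.
Since h is not surjective, we find the least positive k with h(k) = h(0): this means 34k ≡ 0 (mod 114), i.e. 114 ∣ 34k. Since gcd(34, 114) = 2, dividing through by 2 this holds exactly when 57 ∣ 17k, and as gcd(17, 57) = 1, exactly when 57 ∣ k.
The smallest positive such k is 57.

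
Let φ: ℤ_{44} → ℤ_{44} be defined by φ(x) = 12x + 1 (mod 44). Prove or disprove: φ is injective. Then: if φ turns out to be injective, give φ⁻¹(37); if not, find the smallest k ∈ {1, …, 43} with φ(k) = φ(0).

Recall that φ is injective if φ(s) = φ(t) implies s = t.
We have gcd(12, 44) = 4 > 1. Taking s = 0 and t = 11: φ(0) = 1 and φ(11) = 12·11 + 1 = 133 ≡ 1 (mod 44).
So φ(0) = φ(11) while 0 ≠ 11, hence φ is not injective.
Since φ is not injective, we find the least positive k with φ(k) = φ(0): this means 12k ≡ 0 (mod 44), i.e. 44 ∣ 12k. Since gcd(12, 44) = 4, dividing through by 4 this holds exactly when 11 ∣ 3k, and as gcd(3, 11) = 1, exactly when 11 ∣ k.
The smallest positive such k is 11.

11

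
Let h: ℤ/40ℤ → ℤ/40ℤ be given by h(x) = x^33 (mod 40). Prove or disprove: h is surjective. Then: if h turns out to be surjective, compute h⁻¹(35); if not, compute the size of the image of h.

h(0) = 0^33 = 0.
h(10): Repeated squaring mod 40: 10^1 ≡ 10, 10^2 ≡ 10² = 100 ≡ 20, 10^4 ≡ 20² = 400 ≡ 0, 10^8 ≡ 0² = 0, 10^16 ≡ 0² = 0, 10^32 ≡ 0² = 0. Since 33 = 32 + 1, 10^33 ≡ 0·10: 0·10 = 0. So 10^33 ≡ 0 (mod 40).
So h(0) = h(10) = 0 while 0 ≠ 10, therefore h is not injective.
A non-injective map from the 40-element set ℤ/40ℤ to itself takes at most 39 distinct values, so it cannot be surjective. So h is not surjective.
Since h is not surjective, we determine |image(h)|. Computing x^33 mod 40 for each x (by repeated squaring, reducing mod 40 at every step), the values h(0), h(1), …, h(39) are: 0, 1, 32, 3, 24, 5, 16, 7, 8, 9, 0, 11, 32, 13, 24, 15, 16, 17, 8, 19, 0, 21, 32, 23, 24, 25, 16, 27, 8, 29, 0, 31, 32, 33, 24, 35, 16, 37, 8, 39.
The distinct values are {0, 1, 3, 5, 7, 8, 9, 11, 13, 15, 16, 17, 19, 21, 23, 24, 25, 27, 29, 31, 32, 33, 35, 37, 39}; there are 25 of them.

25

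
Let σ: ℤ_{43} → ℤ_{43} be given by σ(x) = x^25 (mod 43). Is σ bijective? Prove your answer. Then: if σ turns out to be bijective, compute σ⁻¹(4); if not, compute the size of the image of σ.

16

Since 43 is prime, the nonzero elements of ℤ_{43} form a cyclic group of order 42.
As gcd(25, 42) = 1, raising to the 25th power is a bijection on this group: if s^25 ≡ t^25 then (st^{−1})^25 = 1, and the only element of order dividing gcd(25, 42) = 1 is 1, so s = t.
With σ(0) = 0 this makes σ injective on all of ℤ_{43}, hence bijective (finite equal-size domain and codomain). In particular σ is bijective.
Since σ is bijective, we find the preimage of 4. The inverse of x ↦ x^25 on (ℤ_{43})^× is x ↦ x^37, because 25·37 = 925 = 22·42 + 1 ≡ 1 (mod 42) and x^{42} = 1 for x ≠ 0 (Fermat). So σ⁻¹(4) = 4^37 mod 43.
Repeated squaring mod 43: 4^1 ≡ 4, 4^2 ≡ 4² = 16, 4^4 ≡ 16² = 256 ≡ 41, 4^8 ≡ 41² = 1681 ≡ 4, 4^16 ≡ 4² = 16, 4^32 ≡ 16² = 256 ≡ 41. Since 37 = 32 + 4 + 1, 4^37 ≡ 41·41·4: 41·41 = 1681 ≡ 4, then 4·4 = 16. So 4^37 ≡ 16 (mod 43).
Hence σ⁻¹(4) = 16.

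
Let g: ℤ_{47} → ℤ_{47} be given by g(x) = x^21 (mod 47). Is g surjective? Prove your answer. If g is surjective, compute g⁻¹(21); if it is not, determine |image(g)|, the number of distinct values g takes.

Since 47 is prime, the nonzero elements of ℤ_{47} form a cyclic group of order 46.
As gcd(21, 46) = 1, raising to the 21st power is a bijection on this group: if s^21 ≡ t^21 then (st^{−1})^21 = 1, and the only element of order dividing gcd(21, 46) = 1 is 1, so s = t.
With g(0) = 0 this makes g injective on all of ℤ_{47}, hence bijective (finite equal-size domain and codomain). In particular g is surjective.
Since g is surjective, we find the preimage of 21. The inverse of x ↦ x^21 on (ℤ_{47})^× is x ↦ x^11, because 21·11 = 231 = 5·46 + 1 ≡ 1 (mod 46) and x^{46} = 1 for x ≠ 0 (Fermat). So g⁻¹(21) = 21^11 mod 47.
Repeated squaring mod 47: 21^1 ≡ 21, 21^2 ≡ 21² = 441 ≡ 18, 21^4 ≡ 18² = 324 ≡ 42, 21^8 ≡ 42² = 1764 ≡ 25. Since 11 = 8 + 2 + 1, 21^11 ≡ 25·18·21: 25·18 = 450 ≡ 27, then 27·21 = 567 ≡ 3. So 21^11 ≡ 3 (mod 47).
Hence g⁻¹(21) = 3.

3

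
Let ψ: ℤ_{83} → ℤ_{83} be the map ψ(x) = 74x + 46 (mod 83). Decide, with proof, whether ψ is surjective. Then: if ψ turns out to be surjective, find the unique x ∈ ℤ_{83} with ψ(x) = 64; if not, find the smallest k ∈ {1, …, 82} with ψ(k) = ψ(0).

Since gcd(74, 83) = 1, 74 is invertible modulo 83. Euclid's algorithm: 83 = 1·74 + 9, 74 = 8·9 + 2, 9 = 4·2 + 1; back-substituting gives 1 = 46·74 − 41·83, so 74⁻¹ ≡ 46 (mod 83).
For any y ∈ ℤ_{83}, x = 46(y − 46) mod 83 satisfies ψ(x) = 74·46(y − 46) + 46 ≡ y (since 74·46 ≡ 1 mod 83). So every y has a preimage.
So ψ is surjective.
Since ψ is surjective, we compute ψ⁻¹(64): solve 74x + 46 ≡ 64 (mod 83), i.e. 74x ≡ 18 (mod 83).
Multiplying by 74⁻¹ = 46 gives x ≡ 46·18 = 828 = 9·83 + 81 ≡ 81 (mod 83).
Check: ψ(81) = 74·81 + 46 = 6040 = 72·83 + 64 ≡ 64 (mod 83).

81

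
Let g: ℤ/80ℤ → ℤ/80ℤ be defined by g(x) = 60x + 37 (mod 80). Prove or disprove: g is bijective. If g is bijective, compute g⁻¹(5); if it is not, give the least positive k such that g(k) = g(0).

4

We have gcd(60, 80) = 20 > 1. Taking x_1 = 0 and x_2 = 4: g(0) = 37 and g(4) = 60·4 + 37 = 277 ≡ 37 (mod 80).
So g(0) = g(4) while 0 ≠ 4, so g is not injective, hence not bijective.
Since g is not bijective, we find the least positive k with g(k) = g(0): this means 60k ≡ 0 (mod 80), i.e. 80 ∣ 60k. Since gcd(60, 80) = 20, dividing through by 20 this holds exactly when 4 ∣ 3k, and as gcd(3, 4) = 1, exactly when 4 ∣ k.
The smallest positive such k is 4.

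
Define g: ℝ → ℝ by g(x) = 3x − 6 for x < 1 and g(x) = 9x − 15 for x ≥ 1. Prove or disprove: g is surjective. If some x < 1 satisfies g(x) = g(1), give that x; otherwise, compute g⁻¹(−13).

Both pieces are strictly increasing (slopes 3 and 9), so each is injective on its own interval.
The left piece maps (−∞, 1) onto (−∞, −3); the right piece maps [1, ∞) onto [−6, ∞).
The union (−∞, −3) ∪ [−6, ∞) covers ℝ, so g is surjective.
For the follow-up: the images overlap, so an x < 1 with g(x) = g(1) exists. g(1) = −6; solving 3x − 6 = −6 for x < 1 gives x = (−6 + 6)/3 = 0.

0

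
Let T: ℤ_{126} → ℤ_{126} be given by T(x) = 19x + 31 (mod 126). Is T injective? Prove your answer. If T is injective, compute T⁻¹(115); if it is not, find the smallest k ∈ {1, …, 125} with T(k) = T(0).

By definition, injectivity means: for all x_1, x_2 in the domain, T(x_1) = T(x_2) implies x_1 = x_2.
Suppose T(x_1) = T(x_2) in ℤ_{126}. Then 19x_1 + 31 ≡ 19x_2 + 31 (mod 126), so 19(x_1 − x_2) ≡ 0 (mod 126).
Since gcd(19, 126) = 1, 19 is invertible modulo 126, therefore x_1 − x_2 ≡ 0 (mod 126), i.e. x_1 = x_2.
Hence T is injective.
We now compute 19⁻¹ mod 126 explicitly. Euclid's algorithm: 126 = 6·19 + 12, 19 = 1·12 + 7, 12 = 1·7 + 5, 7 = 1·5 + 2, 5 = 2·2 + 1; back-substituting gives 1 = 73·19 − 11·126, so 19⁻¹ ≡ 73 (mod 126).
Since T is injective, we compute T⁻¹(115): solve 19x + 31 ≡ 115 (mod 126), i.e. 19x ≡ 84 (mod 126).
Multiplying by 19⁻¹ = 73 gives x ≡ 73·84 = 6132 = 48·126 + 84 ≡ 84 (mod 126).
Check: T(84) = 19·84 + 31 = 1627 = 12·126 + 115 ≡ 115 (mod 126).

84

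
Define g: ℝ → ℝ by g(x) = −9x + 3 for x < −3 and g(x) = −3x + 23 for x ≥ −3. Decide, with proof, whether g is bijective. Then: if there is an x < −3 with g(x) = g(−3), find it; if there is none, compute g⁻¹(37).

Both pieces are strictly decreasing (slopes −9 and −3), so each is injective on its own interval.
The left piece maps (−∞, −3) onto (30, ∞); the right piece maps [−3, ∞) onto (−∞, 32].
These images overlap. In particular g(−3) = 32 (right piece), and solving −9x + 3 = 32 on the left piece gives x = −29/9 < −3.
So g(−29/9) = g(−3) with −29/9 ≠ −3, and g is not injective, hence not bijective. This x = −29/9 is the requested value below −3.

-29/9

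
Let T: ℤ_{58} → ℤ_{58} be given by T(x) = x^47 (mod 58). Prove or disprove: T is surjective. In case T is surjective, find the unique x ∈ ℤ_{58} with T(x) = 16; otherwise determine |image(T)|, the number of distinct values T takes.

Computing x^47 mod 58 for each x (by repeated squaring, reducing mod 58 at every step), the values T(0), T(1), …, T(57) are: 0, 1, 26, 47, 38, 51, 4, 45, 2, 5, 50, 15, 46, 35, 10, 19, 52, 41, 14, 37, 24, 27, 42, 25, 36, 49, 40, 3, 28, 29, 30, 55, 18, 9, 22, 33, 16, 31, 34, 21, 44, 17, 6, 39, 48, 23, 12, 43, 8, 53, 56, 13, 54, 7, 20, 11, 32, 57.
Every element of ℤ_{58} appears exactly once in this list, so T is a bijection, and in particular surjective.
Since T is surjective, we read off the preimage of 16 from the same table: T(36) = 16, so T⁻¹(16) = 36.

36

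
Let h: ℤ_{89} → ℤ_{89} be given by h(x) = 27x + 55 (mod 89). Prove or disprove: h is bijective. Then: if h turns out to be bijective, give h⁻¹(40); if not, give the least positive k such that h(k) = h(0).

39

By definition, injectivity means: for all s, t in the domain, h(s) = h(t) implies s = t.
Suppose h(s) = h(t) in ℤ_{89}. Then 27s + 55 ≡ 27t + 55 (mod 89), thus 27(s − t) ≡ 0 (mod 89).
Since gcd(27, 89) = 1, 27 is invertible modulo 89, so s − t ≡ 0 (mod 89), i.e. s = t.
We now compute 27⁻¹ mod 89 explicitly. Euclid's algorithm: 89 = 3·27 + 8, 27 = 3·8 + 3, 8 = 2·3 + 2, 3 = 1·2 + 1; back-substituting gives 1 = 33·27 − 10·89, so 27⁻¹ ≡ 33 (mod 89).
For any y ∈ ℤ_{89}, x = 33(y − 55) mod 89 satisfies h(x) = 27·33(y − 55) + 55 ≡ y (since 27·33 ≡ 1 mod 89). So every y has a preimage.
Hence h is bijective.
Since h is bijective, we find h⁻¹(40): we need 27x ≡ 40 − 55 ≡ 74 (mod 89). Using 27⁻¹ = 33: x ≡ 33·74 = 2442 = 27·89 + 39, so x = 39.
Check: h(39) = 27·39 + 55 = 1108 = 12·89 + 40 ≡ 40 (mod 89).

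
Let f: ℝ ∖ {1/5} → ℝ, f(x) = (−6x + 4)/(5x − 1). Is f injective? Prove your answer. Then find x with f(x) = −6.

Suppose f(s) = f(t). Cross-multiplying: (−6s + 4)(5t − 1) = (−6t + 4)(5s − 1).
Expanding both sides and cancelling the symmetric terms leaves −14·(s − t) = 0. Since −14 ≠ 0, s = t. Therefore f is injective.
Solving f(x) = −6: cross-multiplying gives −6x + 4 = −6(5x − 1), which rearranges to 24x = 2, so x = 1/12.

1/12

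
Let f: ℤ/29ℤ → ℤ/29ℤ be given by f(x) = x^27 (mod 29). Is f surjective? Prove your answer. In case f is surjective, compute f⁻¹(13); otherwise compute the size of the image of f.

9

Since 29 is prime, the nonzero elements of ℤ/29ℤ form a cyclic group of order 28.
As gcd(27, 28) = 1, raising to the 27th power is a bijection on this group: if s^27 ≡ t^27 then (st^{−1})^27 = 1, and the only element of order dividing gcd(27, 28) = 1 is 1, so s = t.
With f(0) = 0 this makes f injective on all of ℤ/29ℤ, hence bijective (finite equal-size domain and codomain). In particular f is surjective.
Since f is surjective, we find the preimage of 13. The inverse of x ↦ x^27 on (ℤ/29ℤ)^× is x ↦ x^27, because 27·27 = 729 = 26·28 + 1 ≡ 1 (mod 28) and x^{28} = 1 for x ≠ 0 (Fermat). So f⁻¹(13) = 13^27 mod 29.
Repeated squaring mod 29: 13^1 ≡ 13, 13^2 ≡ 13² = 169 ≡ 24, 13^4 ≡ 24² = 576 ≡ 25, 13^8 ≡ 25² = 625 ≡ 16, 13^16 ≡ 16² = 256 ≡ 24. Since 27 = 16 + 8 + 2 + 1, 13^27 ≡ 24·16·24·13: 24·16 = 384 ≡ 7, then 7·24 = 168 ≡ 23, then 23·13 = 299 ≡ 9. So 13^27 ≡ 9 (mod 29).
Hence f⁻¹(13) = 9.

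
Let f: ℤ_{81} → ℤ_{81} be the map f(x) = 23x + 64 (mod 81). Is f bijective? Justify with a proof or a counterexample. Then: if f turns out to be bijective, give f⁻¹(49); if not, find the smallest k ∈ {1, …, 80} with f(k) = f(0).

If f(a) = f(b), then 23a ≡ 23b (mod 81). Because gcd(23, 81) = 1, we may cancel 23 to get a ≡ b (mod 81).
We now compute 23⁻¹ mod 81 explicitly. Euclid's algorithm: 81 = 3·23 + 12, 23 = 1·12 + 11, 12 = 1·11 + 1; back-substituting gives 1 = 74·23 − 21·81, so 23⁻¹ ≡ 74 (mod 81).
For any y ∈ ℤ_{81}, x = 74(y − 64) mod 81 satisfies f(x) = 23·74(y − 64) + 64 ≡ y (since 23·74 ≡ 1 mod 81). So every y has a preimage.
So f is bijective.
Since f is bijective, we compute f⁻¹(49): solve 23x + 64 ≡ 49 (mod 81), i.e. 23x ≡ 66 (mod 81).
Multiplying by 23⁻¹ = 74 gives x ≡ 74·66 = 4884 = 60·81 + 24 ≡ 24 (mod 81).
Check: f(24) = 23·24 + 64 = 616 = 7·81 + 49 ≡ 49 (mod 81).

24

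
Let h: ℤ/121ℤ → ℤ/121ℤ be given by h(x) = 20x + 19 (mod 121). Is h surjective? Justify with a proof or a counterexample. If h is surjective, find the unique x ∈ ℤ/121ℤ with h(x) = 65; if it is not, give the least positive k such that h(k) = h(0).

87

Since gcd(20, 121) = 1, 20 is invertible modulo 121. Euclid's algorithm: 121 = 6·20 + 1; back-substituting gives 1 = 115·20 − 19·121, so 20⁻¹ ≡ 115 (mod 121).
Then y ↦ 115(y − 19) is a two-sided inverse to h, so every y ∈ ℤ/121ℤ has a preimage.
Hence h is surjective.
Since h is surjective, we compute h⁻¹(65): solve 20x + 19 ≡ 65 (mod 121), i.e. 20x ≡ 46 (mod 121).
Multiplying by 20⁻¹ = 115 gives x ≡ 115·46 = 5290 = 43·121 + 87 ≡ 87 (mod 121).
Check: h(87) = 20·87 + 19 = 1759 = 14·121 + 65 ≡ 65 (mod 121).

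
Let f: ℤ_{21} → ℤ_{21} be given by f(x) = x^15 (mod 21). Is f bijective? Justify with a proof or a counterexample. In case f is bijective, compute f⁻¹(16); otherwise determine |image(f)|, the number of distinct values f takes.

f(1) = 1^15 = 1.
f(4): Repeated squaring mod 21: 4^1 ≡ 4, 4^2 ≡ 4² = 16, 4^4 ≡ 16² = 256 ≡ 4, 4^8 ≡ 4² = 16. Since 15 = 8 + 4 + 2 + 1, 4^15 ≡ 16·4·16·4: 16·4 = 64 ≡ 1, then 1·16 = 16, then 16·4 = 64 ≡ 1. So 4^15 ≡ 1 (mod 21).
So f(1) = f(4) = 1 while 1 ≠ 4, hence f is not injective, hence not bijective.
Since f is not bijective, we determine |image(f)|. Computing x^15 mod 21 for each x (by repeated squaring, reducing mod 21 at every step), the values f(0), f(1), …, f(20) are: 0, 1, 8, 6, 1, 20, 6, 7, 8, 15, 13, 8, 6, 13, 14, 15, 1, 20, 15, 13, 20.
The distinct values are {0, 1, 6, 7, 8, 13, 14, 15, 20}; there are 9 of them.

9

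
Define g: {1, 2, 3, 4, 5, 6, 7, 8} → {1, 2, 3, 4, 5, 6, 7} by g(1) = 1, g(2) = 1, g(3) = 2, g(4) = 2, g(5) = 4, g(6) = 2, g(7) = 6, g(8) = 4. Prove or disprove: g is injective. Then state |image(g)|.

4

g(1) = 1 = g(2) with 1 ≠ 2, so g is not injective.
The image of g is {1, 2, 4, 6}, which has 4 elements.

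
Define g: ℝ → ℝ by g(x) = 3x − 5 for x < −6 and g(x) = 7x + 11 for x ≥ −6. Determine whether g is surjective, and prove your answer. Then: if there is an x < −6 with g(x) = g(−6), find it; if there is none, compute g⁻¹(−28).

-26/3

Both pieces are strictly increasing (slopes 3 and 7), so each is injective on its own interval.
The left piece maps (−∞, −6) onto (−∞, −23); the right piece maps [−6, ∞) onto [−31, ∞).
The union (−∞, −23) ∪ [−31, ∞) covers ℝ, so g is surjective.
For the follow-up: the images overlap, so an x < −6 with g(x) = g(−6) exists. g(−6) = −31; solving 3x − 5 = −31 for x < −6 gives x = (−31 + 5)/3 = −26/3.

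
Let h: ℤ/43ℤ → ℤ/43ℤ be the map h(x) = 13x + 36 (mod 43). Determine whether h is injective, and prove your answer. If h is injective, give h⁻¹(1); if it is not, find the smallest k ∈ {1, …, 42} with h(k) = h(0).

Recall: h is injective if h(u) = h(v) implies u = v.
Suppose h(u) = h(v) in ℤ/43ℤ. Then 13u + 36 ≡ 13v + 36 (mod 43), hence 13(u − v) ≡ 0 (mod 43).
Since gcd(13, 43) = 1, 13 is invertible modulo 43, therefore u − v ≡ 0 (mod 43), i.e. u = v.
So h is injective.
We now compute 13⁻¹ mod 43 explicitly. Euclid's algorithm: 43 = 3·13 + 4, 13 = 3·4 + 1; back-substituting gives 1 = 10·13 − 3·43, so 13⁻¹ ≡ 10 (mod 43).
Since h is injective, we compute h⁻¹(1): solve 13x + 36 ≡ 1 (mod 43), i.e. 13x ≡ 8 (mod 43).
Multiplying by 13⁻¹ = 10 gives x ≡ 10·8 = 80 = 1·43 + 37 ≡ 37 (mod 43).
Check: h(37) = 13·37 + 36 = 517 = 12·43 + 1 ≡ 1 (mod 43).

37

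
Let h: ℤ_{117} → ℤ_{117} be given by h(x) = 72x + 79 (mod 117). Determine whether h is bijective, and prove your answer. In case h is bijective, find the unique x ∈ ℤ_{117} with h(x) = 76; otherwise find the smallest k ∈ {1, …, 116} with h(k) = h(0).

We have gcd(72, 117) = 9 > 1. Taking s = 0 and t = 13: h(0) = 79 and h(13) = 72·13 + 79 = 1015 ≡ 79 (mod 117).
So h(0) = h(13) while 0 ≠ 13, therefore h is not injective, hence not bijective.
Since h is not bijective, we find the least positive k with h(k) = h(0): this means 72k ≡ 0 (mod 117), i.e. 117 ∣ 72k. Since gcd(72, 117) = 9, dividing through by 9 this holds exactly when 13 ∣ 8k, and as gcd(8, 13) = 1, exactly when 13 ∣ k.
The smallest positive such k is 13.

13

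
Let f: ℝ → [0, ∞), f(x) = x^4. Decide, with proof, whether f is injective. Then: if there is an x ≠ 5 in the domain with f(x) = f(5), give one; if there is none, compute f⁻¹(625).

-5

f(5) = 625 = (−5)^4 = f(−5) (since 4 is even), with 5 ≠ −5. So f is not injective.
For the follow-up, such an x exists: taking x = −5 ∈ ℝ gives f(−5) = 625 = f(5) with −5 ≠ 5.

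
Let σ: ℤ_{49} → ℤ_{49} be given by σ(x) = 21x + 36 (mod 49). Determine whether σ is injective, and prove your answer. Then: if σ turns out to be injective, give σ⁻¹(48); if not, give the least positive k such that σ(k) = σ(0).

Recall that injectivity means: for all s, t in the domain, σ(s) = σ(t) implies s = t.
We have gcd(21, 49) = 7 > 1. Taking s = 0 and t = 7: σ(0) = 36 and σ(7) = 21·7 + 36 = 183 ≡ 36 (mod 49).
So σ(0) = σ(7) while 0 ≠ 7, so σ is not injective.
Since σ is not injective, we find the least positive k with σ(k) = σ(0): this means 21k ≡ 0 (mod 49), i.e. 49 ∣ 21k. Since gcd(21, 49) = 7, dividing through by 7 this holds exactly when 7 ∣ 3k, and as gcd(3, 7) = 1, exactly when 7 ∣ k.
The smallest positive such k is 7.

7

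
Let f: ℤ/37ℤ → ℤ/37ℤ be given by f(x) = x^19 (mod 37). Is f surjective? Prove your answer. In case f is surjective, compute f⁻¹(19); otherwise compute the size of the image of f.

18

Since 37 is prime, the nonzero elements of ℤ/37ℤ form a cyclic group of order 36.
As gcd(19, 36) = 1, raising to the 19th power is a bijection on this group: if s^19 ≡ t^19 then (st^{−1})^19 = 1, and the only element of order dividing gcd(19, 36) = 1 is 1, so s = t.
With f(0) = 0 this makes f injective on all of ℤ/37ℤ, hence bijective (finite equal-size domain and codomain). In particular f is surjective.
Since f is surjective, we find the preimage of 19. The inverse of x ↦ x^19 on (ℤ/37ℤ)^× is x ↦ x^19, because 19·19 = 361 = 10·36 + 1 ≡ 1 (mod 36) and x^{36} = 1 for x ≠ 0 (Fermat). So f⁻¹(19) = 19^19 mod 37.
Repeated squaring mod 37: 19^1 ≡ 19, 19^2 ≡ 19² = 361 ≡ 28, 19^4 ≡ 28² = 784 ≡ 7, 19^8 ≡ 7² = 49 ≡ 12, 19^16 ≡ 12² = 144 ≡ 33. Since 19 = 16 + 2 + 1, 19^19 ≡ 33·28·19: 33·28 = 924 ≡ 36, then 36·19 = 684 ≡ 18. So 19^19 ≡ 18 (mod 37).
Hence f⁻¹(19) = 18.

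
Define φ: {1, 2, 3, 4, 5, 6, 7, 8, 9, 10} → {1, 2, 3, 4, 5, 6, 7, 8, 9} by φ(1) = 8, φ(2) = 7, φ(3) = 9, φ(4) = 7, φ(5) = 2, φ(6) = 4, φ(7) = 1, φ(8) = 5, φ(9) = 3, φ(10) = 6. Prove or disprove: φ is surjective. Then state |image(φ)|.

9

Every element of the codomain has a preimage: 1 = φ(7), 2 = φ(5), 3 = φ(9), 4 = φ(6), 5 = φ(8), 6 = φ(10), 7 = φ(2), 8 = φ(1), 9 = φ(3).
Therefore φ is surjective.
The image of φ is {1, 2, 3, 4, 5, 6, 7, 8, 9}, which has 9 elements.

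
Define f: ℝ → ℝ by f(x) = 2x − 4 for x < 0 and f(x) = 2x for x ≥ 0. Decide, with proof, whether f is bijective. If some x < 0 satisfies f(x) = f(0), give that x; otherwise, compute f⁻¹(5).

Both pieces are strictly increasing (slopes 2 and 2), so each is injective on its own interval.
The left piece maps (−∞, 0) onto (−∞, −4); the right piece maps [0, ∞) onto [0, ∞).
The images leave a gap (−4 has no preimage), so f is not surjective, hence not bijective.
Because the two images are disjoint, no x < 0 has f(x) = f(0), so we compute f⁻¹(5): 5 lies in [0, ∞), so solve 2x = 5: x = (5 − 0)/2 = 5/2.

5/2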